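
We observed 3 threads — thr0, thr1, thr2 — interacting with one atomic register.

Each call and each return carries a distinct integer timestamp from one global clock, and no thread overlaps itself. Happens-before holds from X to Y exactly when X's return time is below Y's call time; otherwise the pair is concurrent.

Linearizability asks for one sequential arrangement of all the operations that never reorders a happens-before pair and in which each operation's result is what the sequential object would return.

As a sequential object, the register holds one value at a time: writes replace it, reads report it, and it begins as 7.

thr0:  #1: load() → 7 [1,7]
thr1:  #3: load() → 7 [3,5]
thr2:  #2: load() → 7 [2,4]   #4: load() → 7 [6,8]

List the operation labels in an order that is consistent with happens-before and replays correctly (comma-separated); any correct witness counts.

1. #1 load() → 7, leaving value 7
2. #2 load() → 7, leaving value 7
3. #3 load() → 7, leaving value 7
4. #4 load() → 7, leaving value 7

#1, #2, #3, #4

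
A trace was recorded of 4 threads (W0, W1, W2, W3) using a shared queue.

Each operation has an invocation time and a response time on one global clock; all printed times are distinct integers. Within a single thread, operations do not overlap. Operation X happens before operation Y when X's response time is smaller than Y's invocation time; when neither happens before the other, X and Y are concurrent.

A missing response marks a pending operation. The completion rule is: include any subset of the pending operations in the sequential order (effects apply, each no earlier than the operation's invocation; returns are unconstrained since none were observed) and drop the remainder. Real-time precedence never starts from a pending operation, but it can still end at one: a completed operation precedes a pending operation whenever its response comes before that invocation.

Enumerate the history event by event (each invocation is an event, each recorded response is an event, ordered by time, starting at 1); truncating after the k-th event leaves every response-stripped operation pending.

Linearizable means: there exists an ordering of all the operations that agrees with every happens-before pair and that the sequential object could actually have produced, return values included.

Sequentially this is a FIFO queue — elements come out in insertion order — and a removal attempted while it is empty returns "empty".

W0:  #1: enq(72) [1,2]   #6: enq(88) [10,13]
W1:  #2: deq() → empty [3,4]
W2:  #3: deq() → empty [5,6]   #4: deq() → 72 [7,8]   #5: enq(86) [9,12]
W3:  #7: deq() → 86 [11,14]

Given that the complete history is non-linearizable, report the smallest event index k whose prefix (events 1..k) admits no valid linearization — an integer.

4

a valid linearization of events 1..3 exists, for instance #1:
1. #1 enq(72), leaving queue <72>
adding event 4 (#2 responds at 4) leaves no legal real-time order
one such order, #1, #2, breaks at step 2 where #2 deq() → empty is illegal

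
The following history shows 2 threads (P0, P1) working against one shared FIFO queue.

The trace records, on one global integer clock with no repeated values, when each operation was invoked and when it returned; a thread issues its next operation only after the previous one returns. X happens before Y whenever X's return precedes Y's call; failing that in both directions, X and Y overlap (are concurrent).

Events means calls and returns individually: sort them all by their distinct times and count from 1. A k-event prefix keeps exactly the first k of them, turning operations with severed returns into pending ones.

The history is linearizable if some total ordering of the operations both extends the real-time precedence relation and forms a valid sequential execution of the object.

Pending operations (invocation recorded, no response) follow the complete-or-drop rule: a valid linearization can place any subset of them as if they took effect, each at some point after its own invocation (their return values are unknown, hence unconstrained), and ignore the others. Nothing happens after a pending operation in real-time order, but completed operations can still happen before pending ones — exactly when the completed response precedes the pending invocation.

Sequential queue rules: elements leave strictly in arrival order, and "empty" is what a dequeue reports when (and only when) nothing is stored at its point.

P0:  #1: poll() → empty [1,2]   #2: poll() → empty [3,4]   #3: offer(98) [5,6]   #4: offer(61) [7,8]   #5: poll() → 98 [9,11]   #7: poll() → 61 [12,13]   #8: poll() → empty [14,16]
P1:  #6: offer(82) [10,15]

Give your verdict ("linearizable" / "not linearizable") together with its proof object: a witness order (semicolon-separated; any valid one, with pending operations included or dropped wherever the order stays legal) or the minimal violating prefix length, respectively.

linearizable — witness: #1; #2; #3; #4; #5; #7; #8; #6

step 1: #1 poll() → empty — queue <>
step 2: #2 poll() → empty — queue <>
step 3: #3 offer(98) — queue <98>
step 4: #4 offer(61) — queue <98,61>
step 5: #5 poll() → 98 — queue <61>
step 6: #7 poll() → 61 — queue <>
step 7: #8 poll() → empty — queue <>
step 8: #6 offer(82) — queue <82>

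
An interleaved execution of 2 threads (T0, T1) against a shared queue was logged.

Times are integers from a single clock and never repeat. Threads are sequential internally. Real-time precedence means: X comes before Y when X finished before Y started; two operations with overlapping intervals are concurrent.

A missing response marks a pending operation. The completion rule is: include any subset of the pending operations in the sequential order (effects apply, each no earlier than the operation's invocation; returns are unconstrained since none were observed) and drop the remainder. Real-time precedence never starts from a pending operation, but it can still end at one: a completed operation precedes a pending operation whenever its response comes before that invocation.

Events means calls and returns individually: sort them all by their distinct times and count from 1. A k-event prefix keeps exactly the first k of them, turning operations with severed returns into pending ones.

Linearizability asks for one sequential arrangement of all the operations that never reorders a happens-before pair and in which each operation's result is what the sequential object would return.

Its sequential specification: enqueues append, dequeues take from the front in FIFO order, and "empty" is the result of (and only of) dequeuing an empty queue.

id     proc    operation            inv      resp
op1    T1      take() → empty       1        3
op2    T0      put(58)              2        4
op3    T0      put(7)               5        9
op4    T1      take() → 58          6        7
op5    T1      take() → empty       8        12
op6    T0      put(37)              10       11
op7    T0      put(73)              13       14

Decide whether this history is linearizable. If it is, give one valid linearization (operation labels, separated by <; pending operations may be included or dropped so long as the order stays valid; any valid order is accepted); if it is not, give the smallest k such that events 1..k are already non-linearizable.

linearizable — witness: op1 < op2 < op4 < op5 < op3 < op6 < op7

after step 1 (op1 take() → empty): queue <>
after step 2 (op2 put(58)): queue <58>
after step 3 (op4 take() → 58): queue <>
after step 4 (op5 take() → empty): queue <>
after step 5 (op3 put(7)): queue <7>
after step 6 (op6 put(37)): queue <7,37>
after step 7 (op7 put(73)): queue <7,37,73>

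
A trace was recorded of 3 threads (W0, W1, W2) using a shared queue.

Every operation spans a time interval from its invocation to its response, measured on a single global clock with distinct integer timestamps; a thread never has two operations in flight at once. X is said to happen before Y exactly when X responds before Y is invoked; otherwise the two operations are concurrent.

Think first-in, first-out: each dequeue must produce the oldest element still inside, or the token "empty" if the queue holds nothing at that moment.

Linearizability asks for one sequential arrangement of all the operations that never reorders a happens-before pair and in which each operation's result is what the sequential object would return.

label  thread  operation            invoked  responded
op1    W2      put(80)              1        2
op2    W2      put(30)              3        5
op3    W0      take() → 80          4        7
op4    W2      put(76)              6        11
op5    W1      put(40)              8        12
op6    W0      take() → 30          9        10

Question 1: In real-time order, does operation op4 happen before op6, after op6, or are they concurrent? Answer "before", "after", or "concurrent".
concurrent

op4 spans [6,11], op6 spans [9,10]
the intervals overlap in both directions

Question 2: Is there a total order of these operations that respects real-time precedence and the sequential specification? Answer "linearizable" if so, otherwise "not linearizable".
linearizable

one valid linearization: op1, op2, op3, op4, op5, op6
1. op1 put(80), leaving queue <80>
2. op2 put(30), leaving queue <80,30>
3. op3 take() → 80, leaving queue <30>
4. op4 put(76), leaving queue <30,76>
5. op5 put(40), leaving queue <30,76,40>
6. op6 take() → 30, leaving queue <76,40>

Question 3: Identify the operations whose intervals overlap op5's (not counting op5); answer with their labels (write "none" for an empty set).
op4, op6

overlap test against op5 [8,12]: concurrent iff the interval meets 8..12
op1 [1,2]: before
op2 [3,5]: before
op3 [4,7]: before
op4 [6,11]: concurrent
op6 [9,10]: concurrent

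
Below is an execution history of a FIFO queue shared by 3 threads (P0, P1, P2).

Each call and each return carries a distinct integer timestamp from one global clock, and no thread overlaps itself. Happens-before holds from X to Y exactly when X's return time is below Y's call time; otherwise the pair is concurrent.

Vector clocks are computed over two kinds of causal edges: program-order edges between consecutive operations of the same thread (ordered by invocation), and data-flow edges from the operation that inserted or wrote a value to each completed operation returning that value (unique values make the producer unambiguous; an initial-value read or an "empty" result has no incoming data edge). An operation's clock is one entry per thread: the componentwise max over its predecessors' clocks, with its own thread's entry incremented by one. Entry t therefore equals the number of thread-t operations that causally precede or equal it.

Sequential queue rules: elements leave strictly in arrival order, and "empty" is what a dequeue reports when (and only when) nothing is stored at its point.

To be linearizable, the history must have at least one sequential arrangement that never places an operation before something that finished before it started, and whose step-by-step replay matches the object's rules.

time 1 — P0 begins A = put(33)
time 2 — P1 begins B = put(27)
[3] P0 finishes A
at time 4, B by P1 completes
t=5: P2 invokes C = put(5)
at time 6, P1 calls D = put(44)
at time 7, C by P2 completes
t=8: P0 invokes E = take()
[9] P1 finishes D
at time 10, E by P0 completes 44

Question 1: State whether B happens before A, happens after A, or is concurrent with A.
B spans [2,4], A spans [1,3]
the intervals overlap in both directions

concurrent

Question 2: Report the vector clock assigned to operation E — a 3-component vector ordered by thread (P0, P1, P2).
root op C, invoked 5: fresh clock plus P2's own tick → (0, 0, 1)
root op B, invoked 2: fresh clock plus P1's own tick → (0, 1, 0)
root op A, invoked 1: fresh clock plus P0's own tick → (1, 0, 0)
merge at D (invoked 6): VC(B)=(0, 1, 0), own-thread bump on P1 → (0, 2, 0)
merge at E (invoked 8): VC(A)=(1, 0, 0), VC(D)=(0, 2, 0), own-thread bump on P0 → (2, 2, 0)
target: VC(E) = (2, 2, 0)

(2, 2, 0)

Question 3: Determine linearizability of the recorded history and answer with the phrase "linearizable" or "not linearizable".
prefix check: 1..9 passes, 1..10 fails once E's time-10 response joins
6 orders of the 5 completed FIFO queue ops respect real time; none is legal
take A, B, C, D, E: step 5 already fails, because E take() → 44 cannot occur there
take A, B, C, E, D: step 4 already fails, because E take() → 44 cannot occur there

not linearizable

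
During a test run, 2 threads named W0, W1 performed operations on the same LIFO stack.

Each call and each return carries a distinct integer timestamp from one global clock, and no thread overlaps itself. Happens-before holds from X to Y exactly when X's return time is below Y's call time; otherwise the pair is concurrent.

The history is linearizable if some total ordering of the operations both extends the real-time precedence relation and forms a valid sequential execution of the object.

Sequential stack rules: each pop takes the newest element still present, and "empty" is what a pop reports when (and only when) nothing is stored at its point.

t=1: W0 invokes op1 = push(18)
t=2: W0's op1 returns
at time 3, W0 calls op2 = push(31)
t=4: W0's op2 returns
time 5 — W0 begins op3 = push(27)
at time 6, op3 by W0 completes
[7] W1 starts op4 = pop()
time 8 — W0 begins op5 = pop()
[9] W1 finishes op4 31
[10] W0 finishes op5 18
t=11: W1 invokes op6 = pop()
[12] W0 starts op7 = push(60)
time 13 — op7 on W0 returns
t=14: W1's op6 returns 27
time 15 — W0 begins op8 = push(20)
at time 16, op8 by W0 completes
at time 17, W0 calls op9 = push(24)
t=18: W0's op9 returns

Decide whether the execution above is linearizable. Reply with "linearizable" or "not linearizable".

the violation lands at event 10, op5's response at time 10: events 1..9 linearize, events 1..10 do not
5 completed operations, 2 real-time-consistent orders — every LIFO stack replay fails
sample order op1, op2, op3, op4, op5 stalls at step 4 — op4 pop() → 31 has no legal effect
sample order op1, op2, op3, op5, op4 stalls at step 4 — op5 pop() → 18 has no legal effect

not linearizable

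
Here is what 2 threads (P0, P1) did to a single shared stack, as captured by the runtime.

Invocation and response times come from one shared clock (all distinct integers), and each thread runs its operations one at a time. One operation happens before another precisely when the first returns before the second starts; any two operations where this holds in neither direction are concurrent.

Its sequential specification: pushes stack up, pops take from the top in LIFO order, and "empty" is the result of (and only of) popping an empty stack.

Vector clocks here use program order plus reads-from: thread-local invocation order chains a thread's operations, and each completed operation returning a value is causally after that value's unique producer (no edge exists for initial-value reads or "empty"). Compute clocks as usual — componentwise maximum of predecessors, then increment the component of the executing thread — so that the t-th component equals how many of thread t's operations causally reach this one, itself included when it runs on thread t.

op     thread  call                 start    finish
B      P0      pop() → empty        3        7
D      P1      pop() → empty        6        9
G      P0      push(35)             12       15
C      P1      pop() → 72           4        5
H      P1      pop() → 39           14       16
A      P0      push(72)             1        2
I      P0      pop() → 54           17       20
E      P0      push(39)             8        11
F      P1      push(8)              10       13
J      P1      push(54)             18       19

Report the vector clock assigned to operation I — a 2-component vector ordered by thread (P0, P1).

A (invocation 1): nothing precedes it; P0's component alone gives (1, 0)
C (invocation 4): componentwise max over VC(A)=(1, 0), +1 at P1, giving (1, 1)
B (invocation 3): componentwise max over VC(A)=(1, 0), +1 at P0, giving (2, 0)
D (invocation 6): componentwise max over VC(C)=(1, 1), +1 at P1, giving (1, 2)
E (invocation 8): componentwise max over VC(B)=(2, 0), +1 at P0, giving (3, 0)
F (invocation 10): componentwise max over VC(D)=(1, 2), +1 at P1, giving (1, 3)
G (invocation 12): componentwise max over VC(E)=(3, 0), +1 at P0, giving (4, 0)
H (invocation 14): componentwise max over VC(E)=(3, 0), VC(F)=(1, 3), +1 at P1, giving (3, 4)
J (invocation 18): componentwise max over VC(H)=(3, 4), +1 at P1, giving (3, 5)
I (invocation 17): componentwise max over VC(G)=(4, 0), VC(J)=(3, 5), +1 at P0, giving (5, 5)
target: VC(I) = (5, 5)

(5, 5)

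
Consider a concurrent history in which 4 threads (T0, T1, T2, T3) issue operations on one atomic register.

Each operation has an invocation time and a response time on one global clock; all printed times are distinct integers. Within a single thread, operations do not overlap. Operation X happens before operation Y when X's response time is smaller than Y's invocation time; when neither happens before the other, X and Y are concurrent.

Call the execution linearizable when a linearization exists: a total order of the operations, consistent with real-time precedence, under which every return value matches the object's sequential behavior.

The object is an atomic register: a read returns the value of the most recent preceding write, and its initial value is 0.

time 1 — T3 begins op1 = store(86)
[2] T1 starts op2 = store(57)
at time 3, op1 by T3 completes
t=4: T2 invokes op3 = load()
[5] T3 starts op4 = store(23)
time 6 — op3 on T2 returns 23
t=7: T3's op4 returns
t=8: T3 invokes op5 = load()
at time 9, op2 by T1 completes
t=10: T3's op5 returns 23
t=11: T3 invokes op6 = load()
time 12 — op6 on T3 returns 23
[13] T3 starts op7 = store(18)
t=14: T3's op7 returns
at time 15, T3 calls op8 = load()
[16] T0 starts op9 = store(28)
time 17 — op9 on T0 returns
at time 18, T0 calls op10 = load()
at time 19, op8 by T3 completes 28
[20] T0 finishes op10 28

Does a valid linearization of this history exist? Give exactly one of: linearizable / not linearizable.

a witness: op1, op2, op4, op3, op5, op6, op7, op9, op8, op10
step 1: op1 store(86) — value 86
step 2: op2 store(57) — value 57
step 3: op4 store(23) — value 23
step 4: op3 load() → 23 — value 23
step 5: op5 load() → 23 — value 23
step 6: op6 load() → 23 — value 23
step 7: op7 store(18) — value 18
step 8: op9 store(28) — value 28
step 9: op8 load() → 28 — value 28
step 10: op10 load() → 28 — value 28

linearizable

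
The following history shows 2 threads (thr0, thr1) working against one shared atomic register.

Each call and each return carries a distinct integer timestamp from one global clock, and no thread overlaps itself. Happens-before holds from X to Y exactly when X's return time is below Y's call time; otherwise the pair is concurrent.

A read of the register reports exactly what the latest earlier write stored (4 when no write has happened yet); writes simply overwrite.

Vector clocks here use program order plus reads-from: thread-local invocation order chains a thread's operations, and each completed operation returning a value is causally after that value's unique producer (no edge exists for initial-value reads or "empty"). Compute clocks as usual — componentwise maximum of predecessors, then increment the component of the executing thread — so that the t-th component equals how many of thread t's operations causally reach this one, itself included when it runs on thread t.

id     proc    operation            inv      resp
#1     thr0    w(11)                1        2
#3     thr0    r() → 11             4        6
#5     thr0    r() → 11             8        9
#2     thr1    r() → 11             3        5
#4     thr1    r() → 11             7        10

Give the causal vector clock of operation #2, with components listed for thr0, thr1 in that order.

#1, invoked 1, has no incoming edges; only thr0's bump applies → (1, 0)
from VC(#1)=(1, 0), #2 (invoked 3) maxes components and bumps thr1 → (1, 1)
from VC(#1)=(1, 0), #3 (invoked 4) maxes components and bumps thr0 → (2, 0)
from VC(#1)=(1, 0), VC(#2)=(1, 1), #4 (invoked 7) maxes components and bumps thr1 → (1, 2)
from VC(#1)=(1, 0), VC(#3)=(2, 0), #5 (invoked 8) maxes components and bumps thr0 → (3, 0)
target: VC(#2) = (1, 1)

(1, 1)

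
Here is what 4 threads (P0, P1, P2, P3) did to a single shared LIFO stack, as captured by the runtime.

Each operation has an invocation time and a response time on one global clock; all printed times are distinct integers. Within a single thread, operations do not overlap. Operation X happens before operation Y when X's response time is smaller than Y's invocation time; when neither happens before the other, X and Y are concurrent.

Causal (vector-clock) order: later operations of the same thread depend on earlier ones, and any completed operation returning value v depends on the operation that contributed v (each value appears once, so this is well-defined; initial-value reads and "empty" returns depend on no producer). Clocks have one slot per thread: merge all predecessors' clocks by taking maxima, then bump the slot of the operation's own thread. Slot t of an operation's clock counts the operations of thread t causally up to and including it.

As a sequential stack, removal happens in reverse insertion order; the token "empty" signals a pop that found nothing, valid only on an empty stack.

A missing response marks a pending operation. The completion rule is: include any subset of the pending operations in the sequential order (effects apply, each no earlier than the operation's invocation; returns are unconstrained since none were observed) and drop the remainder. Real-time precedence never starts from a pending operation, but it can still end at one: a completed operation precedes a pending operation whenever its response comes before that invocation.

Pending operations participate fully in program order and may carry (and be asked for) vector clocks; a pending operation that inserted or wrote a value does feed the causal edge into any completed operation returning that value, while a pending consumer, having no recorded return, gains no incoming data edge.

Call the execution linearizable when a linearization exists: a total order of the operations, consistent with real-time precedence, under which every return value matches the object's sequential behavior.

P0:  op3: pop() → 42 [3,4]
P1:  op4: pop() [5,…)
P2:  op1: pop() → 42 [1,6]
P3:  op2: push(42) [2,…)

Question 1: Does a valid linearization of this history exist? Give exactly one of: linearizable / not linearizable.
events 1..5 are fine; event 6 — the response of op1 at time 6 — makes the prefix non-linearizable
real-time-consistent orders of the 2 completed operations: 2 — all fail the LIFO stack replay
including or dropping the 2 pending operations (op2, op4) in any combination fails
take op1, op3 (pending dropped): step 1 already fails, because op1 pop() → 42 cannot occur there
take op3, op1 (pending dropped): step 1 already fails, because op3 pop() → 42 cannot occur there

not linearizable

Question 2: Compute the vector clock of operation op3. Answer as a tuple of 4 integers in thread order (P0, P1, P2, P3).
op2 (invocation 2): nothing precedes it; P3's component alone gives (0, 0, 0, 1)
op4 (invocation 5): nothing precedes it; P1's component alone gives (0, 1, 0, 0)
invoked at 1, op1 merges VC(op2)=(0, 0, 0, 1) and bumps P2's slot → (0, 0, 1, 1)
invoked at 3, op3 merges VC(op2)=(0, 0, 0, 1) and bumps P0's slot → (1, 0, 0, 1)
target: VC(op3) = (1, 0, 0, 1)

(1, 0, 0, 1)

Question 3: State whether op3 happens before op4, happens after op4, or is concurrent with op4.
op3 spans [3,4], op4 spans [5,…)
resp(op3)=4 < inv(op4)=5

before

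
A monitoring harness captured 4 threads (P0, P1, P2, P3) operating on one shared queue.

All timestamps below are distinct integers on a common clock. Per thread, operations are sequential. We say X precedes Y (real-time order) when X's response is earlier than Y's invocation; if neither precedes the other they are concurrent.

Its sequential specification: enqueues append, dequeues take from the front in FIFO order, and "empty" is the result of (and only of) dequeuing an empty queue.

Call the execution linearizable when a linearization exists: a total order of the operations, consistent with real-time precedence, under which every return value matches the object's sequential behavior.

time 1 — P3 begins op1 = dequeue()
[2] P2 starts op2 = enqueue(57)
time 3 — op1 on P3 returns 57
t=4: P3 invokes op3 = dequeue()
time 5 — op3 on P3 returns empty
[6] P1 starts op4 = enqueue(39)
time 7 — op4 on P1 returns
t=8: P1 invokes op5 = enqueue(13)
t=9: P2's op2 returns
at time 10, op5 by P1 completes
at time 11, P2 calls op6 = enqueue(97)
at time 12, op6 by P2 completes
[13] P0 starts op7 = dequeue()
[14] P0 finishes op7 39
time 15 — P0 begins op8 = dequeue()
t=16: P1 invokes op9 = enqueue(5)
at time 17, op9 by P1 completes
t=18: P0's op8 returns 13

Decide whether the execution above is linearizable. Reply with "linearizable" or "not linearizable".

linearizable

a witness: op2, op1, op3, op4, op5, op6, op7, op8, op9
after step 1 (op2 enqueue(57)): queue <57>
after step 2 (op1 dequeue() → 57): queue <>
after step 3 (op3 dequeue() → empty): queue <>
after step 4 (op4 enqueue(39)): queue <39>
after step 5 (op5 enqueue(13)): queue <39,13>
after step 6 (op6 enqueue(97)): queue <39,13,97>
after step 7 (op7 dequeue() → 39): queue <13,97>
after step 8 (op8 dequeue() → 13): queue <97>
after step 9 (op9 enqueue(5)): queue <97,5>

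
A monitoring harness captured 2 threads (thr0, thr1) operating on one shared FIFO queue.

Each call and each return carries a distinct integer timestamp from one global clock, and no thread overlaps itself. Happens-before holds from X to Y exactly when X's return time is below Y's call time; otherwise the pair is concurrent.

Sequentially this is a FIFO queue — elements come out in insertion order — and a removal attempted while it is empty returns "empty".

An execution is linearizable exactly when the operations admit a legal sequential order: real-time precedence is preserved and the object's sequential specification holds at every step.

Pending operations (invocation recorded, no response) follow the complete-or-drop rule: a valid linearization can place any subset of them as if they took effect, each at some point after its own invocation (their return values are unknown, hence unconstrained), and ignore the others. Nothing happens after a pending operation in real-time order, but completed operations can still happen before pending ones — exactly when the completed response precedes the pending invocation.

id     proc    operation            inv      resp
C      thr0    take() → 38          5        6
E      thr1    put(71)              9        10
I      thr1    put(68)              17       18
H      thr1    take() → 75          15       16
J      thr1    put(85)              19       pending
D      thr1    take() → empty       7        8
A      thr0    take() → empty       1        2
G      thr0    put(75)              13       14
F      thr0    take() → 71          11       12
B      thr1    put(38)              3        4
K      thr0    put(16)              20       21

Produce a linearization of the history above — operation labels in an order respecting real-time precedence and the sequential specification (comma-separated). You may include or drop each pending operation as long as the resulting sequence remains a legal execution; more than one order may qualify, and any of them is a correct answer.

1. A take() → empty, leaving queue <>
2. B put(38), leaving queue <38>
3. C take() → 38, leaving queue <>
4. D take() → empty, leaving queue <>
5. E put(71), leaving queue <71>
6. F take() → 71, leaving queue <>
7. G put(75), leaving queue <75>
8. H take() → 75, leaving queue <>
9. I put(68), leaving queue <68>
10. J put(85) (pending, included), leaving queue <68,85>
11. K put(16), leaving queue <68,85,16>

A, B, C, D, E, F, G, H, I, J, K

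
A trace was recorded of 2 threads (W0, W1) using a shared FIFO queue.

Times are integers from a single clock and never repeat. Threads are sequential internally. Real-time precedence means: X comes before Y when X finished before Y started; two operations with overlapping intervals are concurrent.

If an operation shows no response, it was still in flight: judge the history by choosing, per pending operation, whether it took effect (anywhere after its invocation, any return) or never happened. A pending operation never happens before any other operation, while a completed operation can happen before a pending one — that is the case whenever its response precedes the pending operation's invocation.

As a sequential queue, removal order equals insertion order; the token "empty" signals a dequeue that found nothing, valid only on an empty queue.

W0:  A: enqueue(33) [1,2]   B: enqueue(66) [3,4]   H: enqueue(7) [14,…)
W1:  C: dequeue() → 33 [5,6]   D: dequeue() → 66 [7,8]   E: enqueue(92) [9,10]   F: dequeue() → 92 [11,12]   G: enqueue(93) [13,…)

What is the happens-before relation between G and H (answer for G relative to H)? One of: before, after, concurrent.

concurrent

G spans [13,…), H spans [14,…)
the intervals overlap in both directions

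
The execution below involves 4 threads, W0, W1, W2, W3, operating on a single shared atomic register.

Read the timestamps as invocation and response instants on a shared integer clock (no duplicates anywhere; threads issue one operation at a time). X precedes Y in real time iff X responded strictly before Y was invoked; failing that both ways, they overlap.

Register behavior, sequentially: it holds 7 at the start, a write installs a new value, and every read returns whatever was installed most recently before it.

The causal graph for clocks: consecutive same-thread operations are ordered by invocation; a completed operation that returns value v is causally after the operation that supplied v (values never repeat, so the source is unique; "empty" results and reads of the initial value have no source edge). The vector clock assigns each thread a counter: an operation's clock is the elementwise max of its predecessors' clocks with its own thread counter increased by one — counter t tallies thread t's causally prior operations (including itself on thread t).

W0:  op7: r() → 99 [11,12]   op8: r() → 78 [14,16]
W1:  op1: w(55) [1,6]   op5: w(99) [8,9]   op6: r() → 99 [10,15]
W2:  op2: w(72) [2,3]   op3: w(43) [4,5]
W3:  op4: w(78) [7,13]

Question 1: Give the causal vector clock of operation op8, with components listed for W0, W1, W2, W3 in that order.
VC(op4, invoked at 7): no causal predecessors; +1 on W3 → (0, 0, 0, 1)
VC(op2, invoked at 2): no causal predecessors; +1 on W2 → (0, 0, 1, 0)
VC(op1, invoked at 1): no causal predecessors; +1 on W1 → (0, 1, 0, 0)
from VC(op2)=(0, 0, 1, 0), op3 (invoked 4) maxes components and bumps W2 → (0, 0, 2, 0)
from VC(op1)=(0, 1, 0, 0), op5 (invoked 8) maxes components and bumps W1 → (0, 2, 0, 0)
from VC(op5)=(0, 2, 0, 0), op6 (invoked 10) maxes components and bumps W1 → (0, 3, 0, 0)
from VC(op5)=(0, 2, 0, 0), op7 (invoked 11) maxes components and bumps W0 → (1, 2, 0, 0)
from VC(op4)=(0, 0, 0, 1), VC(op7)=(1, 2, 0, 0), op8 (invoked 14) maxes components and bumps W0 → (2, 2, 0, 1)
target: VC(op8) = (2, 2, 0, 1)

(2, 2, 0, 1)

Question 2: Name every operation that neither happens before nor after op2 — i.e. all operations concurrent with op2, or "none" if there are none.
overlap test against op2 [2,3]: concurrent iff the interval meets 2..3
op1 [1,6]: concurrent
op3 [4,5]: after
op4 [7,13]: after
op5 [8,9]: after
op6 [10,15]: after
op7 [11,12]: after
op8 [14,16]: after

op1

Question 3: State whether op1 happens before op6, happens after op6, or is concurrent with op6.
op1 spans [1,6], op6 spans [10,15]
resp(op1)=6 < inv(op6)=10

before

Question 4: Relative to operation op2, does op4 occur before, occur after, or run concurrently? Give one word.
op4 spans [7,13], op2 spans [2,3]
resp(op2)=3 < inv(op4)=7

after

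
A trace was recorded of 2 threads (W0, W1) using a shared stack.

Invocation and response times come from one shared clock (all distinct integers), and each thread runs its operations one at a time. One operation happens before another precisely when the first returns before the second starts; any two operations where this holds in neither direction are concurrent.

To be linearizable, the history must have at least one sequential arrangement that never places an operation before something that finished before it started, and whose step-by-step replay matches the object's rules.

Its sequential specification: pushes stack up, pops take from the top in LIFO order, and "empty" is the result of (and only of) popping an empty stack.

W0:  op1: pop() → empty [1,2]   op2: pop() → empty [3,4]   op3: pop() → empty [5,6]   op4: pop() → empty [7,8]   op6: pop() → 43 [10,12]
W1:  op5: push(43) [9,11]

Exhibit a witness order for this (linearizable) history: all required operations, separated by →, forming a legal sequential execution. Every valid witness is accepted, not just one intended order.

op1 → op2 → op3 → op4 → op5 → op6

1. op1 pop() → empty, leaving stack <>
2. op2 pop() → empty, leaving stack <>
3. op3 pop() → empty, leaving stack <>
4. op4 pop() → empty, leaving stack <>
5. op5 push(43), leaving stack <43>
6. op6 pop() → 43, leaving stack <>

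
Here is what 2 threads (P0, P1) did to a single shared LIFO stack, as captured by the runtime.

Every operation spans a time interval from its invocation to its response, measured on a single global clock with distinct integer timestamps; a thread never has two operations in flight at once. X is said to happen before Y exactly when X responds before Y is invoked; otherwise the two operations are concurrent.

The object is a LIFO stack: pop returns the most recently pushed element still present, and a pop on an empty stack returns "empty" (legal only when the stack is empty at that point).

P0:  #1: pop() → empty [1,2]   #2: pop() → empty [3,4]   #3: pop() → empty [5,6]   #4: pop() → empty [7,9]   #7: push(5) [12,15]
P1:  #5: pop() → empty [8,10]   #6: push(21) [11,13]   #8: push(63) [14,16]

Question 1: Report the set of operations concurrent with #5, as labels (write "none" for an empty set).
Answer: #4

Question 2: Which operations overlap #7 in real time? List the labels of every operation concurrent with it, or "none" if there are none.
Answer: #6, #8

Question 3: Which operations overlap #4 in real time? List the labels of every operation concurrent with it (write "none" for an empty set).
Answer: #5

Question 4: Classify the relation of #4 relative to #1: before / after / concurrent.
Answer: after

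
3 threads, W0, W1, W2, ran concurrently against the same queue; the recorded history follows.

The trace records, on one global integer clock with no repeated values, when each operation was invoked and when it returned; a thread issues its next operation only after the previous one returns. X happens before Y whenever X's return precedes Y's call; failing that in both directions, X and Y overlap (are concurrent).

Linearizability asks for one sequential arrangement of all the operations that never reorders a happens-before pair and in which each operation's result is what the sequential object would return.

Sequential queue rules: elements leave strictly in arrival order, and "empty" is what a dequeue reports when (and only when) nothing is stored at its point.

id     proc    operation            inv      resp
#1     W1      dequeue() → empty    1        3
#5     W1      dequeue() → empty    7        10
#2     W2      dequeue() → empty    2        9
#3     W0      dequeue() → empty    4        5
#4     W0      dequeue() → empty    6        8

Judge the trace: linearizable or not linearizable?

linearizable

a witness: #1, #2, #3, #4, #5
step 1: #1 dequeue() → empty — queue <>
step 2: #2 dequeue() → empty — queue <>
step 3: #3 dequeue() → empty — queue <>
step 4: #4 dequeue() → empty — queue <>
step 5: #5 dequeue() → empty — queue <>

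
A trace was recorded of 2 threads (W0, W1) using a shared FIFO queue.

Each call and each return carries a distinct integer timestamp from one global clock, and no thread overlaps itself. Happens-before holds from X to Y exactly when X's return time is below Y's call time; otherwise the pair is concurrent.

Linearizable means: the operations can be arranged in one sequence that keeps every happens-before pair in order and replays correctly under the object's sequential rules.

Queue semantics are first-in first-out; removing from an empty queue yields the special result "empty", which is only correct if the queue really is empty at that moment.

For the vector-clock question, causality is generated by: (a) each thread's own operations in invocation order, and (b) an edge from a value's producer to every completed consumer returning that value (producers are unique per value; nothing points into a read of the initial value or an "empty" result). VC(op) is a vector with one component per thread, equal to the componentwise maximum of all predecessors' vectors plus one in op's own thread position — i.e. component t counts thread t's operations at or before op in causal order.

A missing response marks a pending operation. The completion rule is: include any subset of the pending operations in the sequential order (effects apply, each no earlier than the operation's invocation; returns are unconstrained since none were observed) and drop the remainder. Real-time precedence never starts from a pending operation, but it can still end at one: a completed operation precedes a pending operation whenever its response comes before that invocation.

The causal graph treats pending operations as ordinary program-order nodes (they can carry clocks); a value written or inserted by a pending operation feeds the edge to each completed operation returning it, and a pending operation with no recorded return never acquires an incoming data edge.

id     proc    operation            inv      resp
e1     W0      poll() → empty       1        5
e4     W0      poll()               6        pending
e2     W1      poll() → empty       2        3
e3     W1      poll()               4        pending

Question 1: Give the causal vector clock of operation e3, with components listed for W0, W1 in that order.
(0, 2)

e2 (invocation 2): nothing precedes it; W1's component alone gives (0, 1)
e1 (invocation 1): nothing precedes it; W0's component alone gives (1, 0)
e3 (invocation 4): componentwise max over VC(e2)=(0, 1), +1 at W1, giving (0, 2)
e4 (invocation 6): componentwise max over VC(e1)=(1, 0), +1 at W0, giving (2, 0)
target: VC(e3) = (0, 2)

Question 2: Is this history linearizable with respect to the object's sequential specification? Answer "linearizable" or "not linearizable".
linearizable

one valid linearization: e1, e2
after step 1 (e1 poll() → empty): queue <>
after step 2 (e2 poll() → empty): queue <>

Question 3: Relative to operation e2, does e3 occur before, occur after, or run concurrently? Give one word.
after

e3 spans [4,…), e2 spans [2,3]
resp(e2)=3 < inv(e3)=4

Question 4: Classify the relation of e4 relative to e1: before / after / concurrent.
after

e4 spans [6,…), e1 spans [1,5]
resp(e1)=5 < inv(e4)=6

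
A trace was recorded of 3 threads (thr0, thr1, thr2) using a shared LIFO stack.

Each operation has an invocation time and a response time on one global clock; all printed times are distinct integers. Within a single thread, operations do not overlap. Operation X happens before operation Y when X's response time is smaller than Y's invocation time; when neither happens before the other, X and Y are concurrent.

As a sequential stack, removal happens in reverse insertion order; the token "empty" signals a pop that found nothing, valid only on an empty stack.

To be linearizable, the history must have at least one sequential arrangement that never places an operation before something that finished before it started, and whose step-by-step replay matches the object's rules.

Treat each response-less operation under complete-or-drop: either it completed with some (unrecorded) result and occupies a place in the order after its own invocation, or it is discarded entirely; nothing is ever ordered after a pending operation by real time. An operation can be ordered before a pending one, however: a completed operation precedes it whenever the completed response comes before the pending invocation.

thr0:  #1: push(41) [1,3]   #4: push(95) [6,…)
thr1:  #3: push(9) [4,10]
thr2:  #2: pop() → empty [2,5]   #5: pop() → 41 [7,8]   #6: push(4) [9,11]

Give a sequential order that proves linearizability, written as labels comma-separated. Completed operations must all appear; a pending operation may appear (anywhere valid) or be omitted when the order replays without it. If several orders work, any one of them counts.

#2, #1, #5, #3, #4, #6

after step 1 (#2 pop() → empty): stack <>
after step 2 (#1 push(41)): stack <41>
after step 3 (#5 pop() → 41): stack <>
after step 4 (#3 push(9)): stack <9>
after step 5 (#4 push(95) (pending, included)): stack <9,95>
after step 6 (#6 push(4)): stack <9,95,4>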